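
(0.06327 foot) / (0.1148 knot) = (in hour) 9.07e-05. Check: 1 foot = 0.3048 m, so 0.06327 foot = 0.06327 * 0.3048 = 0.019284696 m. 1 knot = 0.51444444 m/s, so 0.1148 knot = 0.1148 * 0.51444444 = 0.059058222 m/s. Combine: 0.019284696 m / 0.059058222 m/s = 0.32653702 s. 1 hour = 3600 s, so 0.32653702 s = 0.32653702 / 3600 = 9.0704728e-05 hour ≈ 9.07e-05 hour (4 s.f.).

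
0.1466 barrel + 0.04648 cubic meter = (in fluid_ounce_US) 1 barrel = 0.15898729 m^3, so 0.1466 barrel = 0.1466 * 0.15898729 = 0.023307537 m^3. 0.04648 cubic meter = 0.04648 m^3. Sum: 0.023307537 + 0.04648 = 0.069787537 m^3. 1 fluid_ounce_US = 2.957353e-05 m^3, so 0.069787537 m^3 = 0.069787537 / 2.957353e-05 = 2359.7974 fluid_ounce_US ≈ 2360 fluid_ounce_US (4 s.f.). Final answer: 2360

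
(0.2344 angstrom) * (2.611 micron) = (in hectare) 1 angstrom = 1e-10 m, so 0.2344 angstrom = 0.2344 * 1e-10 = 2.344e-11 m. 1 micron = 1e-06 m, so 2.611 micron = 2.611 * 1e-06 = 2.611e-06 m. Combine: 2.344e-11 m * 2.611e-06 m = 6.120184e-17 m^2. 1 hectare = 10000 m^2, so 6.120184e-17 m^2 = 6.120184e-17 / 10000 = 6.120184e-21 hectare ≈ 6.12e-21 hectare (4 s.f.). Final answer: 6.12e-21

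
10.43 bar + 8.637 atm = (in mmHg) 1 bar = 100000 Pa, so 10.43 bar = 10.43 * 100000 = 1043000 Pa. 1 atm = 101325 Pa, so 8.637 atm = 8.637 * 101325 = 875144.03 Pa. Sum: 1043000 + 875144.03 = 1918144 Pa. 1 mmHg = 133.32237 Pa, so 1918144 Pa = 1918144 / 133.32237 = 14387.263 mmHg ≈ 1.439e+04 mmHg (4 s.f.). Final answer: 1.439e+04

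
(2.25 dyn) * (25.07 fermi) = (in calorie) 1 dyn = 1e-05 N, so 2.25 dyn = 2.25 * 1e-05 = 2.25e-05 N. 1 fermi = 1e-15 m, so 25.07 fermi = 25.07 * 1e-15 = 2.507e-14 m. Combine: 2.25e-05 N * 2.507e-14 m = 5.64075e-19 J. 1 calorie = 4.184 J, so 5.64075e-19 J = 5.64075e-19 / 4.184 = 1.3481716e-19 calorie ≈ 1.348e-19 calorie (4 s.f.). Final answer: 1.348e-19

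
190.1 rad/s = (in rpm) 1 rpm = 0.10471976 rad/s, so 190.1 rad/s = 190.1 / 0.10471976 = 1815.3213 rpm ≈ 1815 rpm (4 s.f.). Final answer: 1815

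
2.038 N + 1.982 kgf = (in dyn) 2.147e+06. Check: 2.038 N is already in N. 1 kgf = 9.80665 N, so 1.982 kgf = 1.982 * 9.80665 = 19.43678 N. Sum: 2.038 + 19.43678 = 21.47478 N. 1 dyn = 1e-05 N, so 21.47478 N = 21.47478 / 1e-05 = 2147478 dyn ≈ 2.147e+06 dyn (4 s.f.).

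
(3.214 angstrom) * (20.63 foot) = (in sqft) 1 angstrom = 1e-10 m, so 3.214 angstrom = 3.214 * 1e-10 = 3.214e-10 m. 1 foot = 0.3048 m, so 20.63 foot = 20.63 * 0.3048 = 6.288024 m. Combine: 3.214e-10 m * 6.288024 m = 2.0209709e-09 m^2. 1 sqft = 0.09290304 m^2, so 2.0209709e-09 m^2 = 2.0209709e-09 / 0.09290304 = 2.175355e-08 sqft ≈ 2.175e-08 sqft (4 s.f.). Final answer: 2.175e-08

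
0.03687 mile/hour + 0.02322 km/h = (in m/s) 1 mile/hour = 0.44704 m/s, so 0.03687 mile/hour = 0.03687 * 0.44704 = 0.016482365 m/s. 1 km/h = 0.27777778 m/s, so 0.02322 km/h = 0.02322 * 0.27777778 = 0.00645 m/s. Sum: 0.016482365 + 0.00645 = 0.022932365 m/s. Result: 0.022932365 m/s ≈ 0.02293 m/s (4 s.f.). Final answer: 0.02293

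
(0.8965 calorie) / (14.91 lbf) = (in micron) 5.656e+04. Check: 1 calorie = 4.184 J, so 0.8965 calorie = 0.8965 * 4.184 = 3.750956 J. 1 lbf = 4.4482216 N, so 14.91 lbf = 14.91 * 4.4482216 = 66.322984 N. Combine: 3.750956 J / 66.322984 N = 0.056555899 m. 1 micron = 1e-06 m, so 0.056555899 m = 0.056555899 / 1e-06 = 56555.899 micron ≈ 5.656e+04 micron (4 s.f.).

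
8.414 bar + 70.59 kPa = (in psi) 132.3. Check: 1 bar = 100000 Pa, so 8.414 bar = 8.414 * 100000 = 841400 Pa. 1 kPa = 1000 Pa, so 70.59 kPa = 70.59 * 1000 = 70590 Pa. Sum: 841400 + 70590 = 911990 Pa. 1 psi = 6894.7573 Pa, so 911990 Pa = 911990 / 6894.7573 = 132.27297 psi ≈ 132.3 psi (4 s.f.).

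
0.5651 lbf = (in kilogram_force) 0.2563. Check: 1 lbf = 4.4482216 N, so 0.5651 lbf = 0.5651 * 4.4482216 = 2.51369 N. 1 kilogram_force = 9.80665 N, so 2.51369 N = 2.51369 / 9.80665 = 0.25632505 kilogram_force ≈ 0.2563 kilogram_force (4 s.f.).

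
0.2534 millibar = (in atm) 1 millibar = 100 Pa, so 0.2534 millibar = 0.2534 * 100 = 25.34 Pa. 1 atm = 101325 Pa, so 25.34 Pa = 25.34 / 101325 = 0.00025008636 atm ≈ 0.0002501 atm (4 s.f.). Final answer: 0.0002501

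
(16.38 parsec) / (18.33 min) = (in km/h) 1 parsec = 3.0856776e+16 m, so 16.38 parsec = 16.38 * 3.0856776e+16 = 5.0543399e+17 m. 1 min = 60 s, so 18.33 min = 18.33 * 60 = 1099.8 s. Combine: 5.0543399e+17 m / 1099.8 s = 4.59569e+14 m/s. 1 km/h = 0.27777778 m/s, so 4.59569e+14 m/s = 4.59569e+14 / 0.27777778 = 1.6544484e+15 km/h ≈ 1.654e+15 km/h (4 s.f.). Final answer: 1.654e+15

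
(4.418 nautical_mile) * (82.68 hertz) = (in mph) 1.513e+06. Check: 1 nautical_mile = 1852 m, so 4.418 nautical_mile = 4.418 * 1852 = 8182.136 m. 82.68 hertz = 82.68 Hz. Combine: 8182.136 m * 82.68 Hz = 676499 m/s. 1 mph = 0.44704 m/s, so 676499 m/s = 676499 / 0.44704 = 1513285.2 mph ≈ 1.513e+06 mph (4 s.f.).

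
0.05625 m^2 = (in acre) 1 acre = 4046.8564 m^2, so 0.05625 m^2 = 0.05625 / 4046.8564 = 1.3899678e-05 acre ≈ 1.39e-05 acre (4 s.f.). Final answer: 1.39e-05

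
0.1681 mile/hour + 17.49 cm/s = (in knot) 1 mile/hour = 0.44704 m/s, so 0.1681 mile/hour = 0.1681 * 0.44704 = 0.075147424 m/s. 1 cm/s = 0.01 m/s, so 17.49 cm/s = 17.49 * 0.01 = 0.1749 m/s. Sum: 0.075147424 + 0.1749 = 0.25004742 m/s. 1 knot = 0.51444444 m/s, so 0.25004742 m/s = 0.25004742 / 0.51444444 = 0.48605331 knot ≈ 0.4861 knot (4 s.f.). Final answer: 0.4861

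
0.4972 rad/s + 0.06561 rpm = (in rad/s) 0.4972 rad/s is already in rad/s. 1 rpm = 0.10471976 rad/s, so 0.06561 rpm = 0.06561 * 0.10471976 = 0.0068706631 rad/s. Sum: 0.4972 + 0.0068706631 = 0.50407066 rad/s. Result: 0.50407066 rad/s ≈ 0.5041 rad/s (4 s.f.). Final answer: 0.5041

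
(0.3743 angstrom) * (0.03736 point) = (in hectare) 1 angstrom = 1e-10 m, so 0.3743 angstrom = 0.3743 * 1e-10 = 3.743e-11 m. 1 point = 0.00035277778 m, so 0.03736 point = 0.03736 * 0.00035277778 = 1.3179778e-05 m. Combine: 3.743e-11 m * 1.3179778e-05 m = 4.9331908e-16 m^2. 1 hectare = 10000 m^2, so 4.9331908e-16 m^2 = 4.9331908e-16 / 10000 = 4.9331908e-20 hectare ≈ 4.933e-20 hectare (4 s.f.). Final answer: 4.933e-20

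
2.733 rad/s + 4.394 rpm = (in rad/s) 2.733 rad/s is already in rad/s. 1 rpm = 0.10471976 rad/s, so 4.394 rpm = 4.394 * 0.10471976 = 0.4601386 rad/s. Sum: 2.733 + 0.4601386 = 3.1931386 rad/s. Result: 3.1931386 rad/s ≈ 3.193 rad/s (4 s.f.). Final answer: 3.193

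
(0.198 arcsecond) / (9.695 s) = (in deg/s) 5.673e-06. Check: 1 arcsecond = 4.8481368e-06 rad, so 0.198 arcsecond = 0.198 * 4.8481368e-06 = 9.5993109e-07 rad. 9.695 s is already in s. Combine: 9.5993109e-07 rad / 9.695 s = 9.9013006e-08 rad/s. 1 deg/s = 0.017453293 rad/s, so 9.9013006e-08 rad/s = 9.9013006e-08 / 0.017453293 = 5.6730273e-06 deg/s ≈ 5.673e-06 deg/s (4 s.f.).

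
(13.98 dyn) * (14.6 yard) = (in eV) 1 dyn = 1e-05 N, so 13.98 dyn = 13.98 * 1e-05 = 0.0001398 N. 1 yard = 0.9144 m, so 14.6 yard = 14.6 * 0.9144 = 13.35024 m. Combine: 0.0001398 N * 13.35024 m = 0.0018663636 J. 1 eV = 1.6021766e-19 J, so 0.0018663636 J = 0.0018663636 / 1.6021766e-19 = 1.1648925e+16 eV ≈ 1.165e+16 eV (4 s.f.). Final answer: 1.165e+16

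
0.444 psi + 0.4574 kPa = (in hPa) 35.19. Check: 1 psi = 6894.7573 Pa, so 0.444 psi = 0.444 * 6894.7573 = 3061.2722 Pa. 1 kPa = 1000 Pa, so 0.4574 kPa = 0.4574 * 1000 = 457.4 Pa. Sum: 3061.2722 + 457.4 = 3518.6722 Pa. 1 hPa = 100 Pa, so 3518.6722 Pa = 3518.6722 / 100 = 35.186722 hPa ≈ 35.19 hPa (4 s.f.).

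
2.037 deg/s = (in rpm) 1 deg/s = 0.017453293 rad/s, so 2.037 deg/s = 2.037 * 0.017453293 = 0.035552357 rad/s. 1 rpm = 0.10471976 rad/s, so 0.035552357 rad/s = 0.035552357 / 0.10471976 = 0.3395 rpm. Final answer: 0.3395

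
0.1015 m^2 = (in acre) 2.508e-05. Check: 1 acre = 4046.8564 m^2, so 0.1015 m^2 = 0.1015 / 4046.8564 = 2.5081196e-05 acre ≈ 2.508e-05 acre (4 s.f.).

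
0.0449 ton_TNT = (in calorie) 1 ton_TNT = 4.184e+09 J, so 0.0449 ton_TNT = 0.0449 * 4.184e+09 = 1.878616e+08 J. 1 calorie = 4.184 J, so 1.878616e+08 J = 1.878616e+08 / 4.184 = 44900000 calorie ≈ 4.49e+07 calorie (4 s.f.). Final answer: 4.49e+07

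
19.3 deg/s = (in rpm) 3.217. Check: 1 deg/s = 0.017453293 rad/s, so 19.3 deg/s = 19.3 * 0.017453293 = 0.33684855 rad/s. 1 rpm = 0.10471976 rad/s, so 0.33684855 rad/s = 0.33684855 / 0.10471976 = 3.2166667 rpm ≈ 3.217 rpm (4 s.f.).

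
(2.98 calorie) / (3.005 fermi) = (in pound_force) 9.328e+14. Check: 1 calorie = 4.184 J, so 2.98 calorie = 2.98 * 4.184 = 12.46832 J. 1 fermi = 1e-15 m, so 3.005 fermi = 3.005 * 1e-15 = 3.005e-15 m. Combine: 12.46832 J / 3.005e-15 m = 4.1491913e+15 N. 1 pound_force = 4.4482216 N, so 4.1491913e+15 N = 4.1491913e+15 / 4.4482216 = 9.3277532e+14 pound_force ≈ 9.328e+14 pound_force (4 s.f.).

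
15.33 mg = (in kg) 1.533e-05. Check: 1 mg = 1e-06 kg, so 15.33 mg = 15.33 * 1e-06 = 1.533e-05 kg. Result: 1.533e-05 kg.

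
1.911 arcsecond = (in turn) 1 arcsecond = 4.8481368e-06 rad, so 1.911 arcsecond = 1.911 * 4.8481368e-06 = 9.2647894e-06 rad. 1 turn = 6.2831853 rad, so 9.2647894e-06 rad = 9.2647894e-06 / 6.2831853 = 1.474537e-06 turn ≈ 1.475e-06 turn (4 s.f.). Final answer: 1.475e-06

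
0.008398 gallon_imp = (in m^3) 1 gallon_imp = 0.00454609 m^3, so 0.008398 gallon_imp = 0.008398 * 0.00454609 = 3.8178064e-05 m^3. Result: 3.8178064e-05 m^3 ≈ 3.818e-05 m^3 (4 s.f.). Final answer: 3.818e-05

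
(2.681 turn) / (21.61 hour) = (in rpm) 1 turn = 6.2831853 rad, so 2.681 turn = 2.681 * 6.2831853 = 16.84522 rad. 1 hour = 3600 s, so 21.61 hour = 21.61 * 3600 = 77796 s. Combine: 16.84522 rad / 77796 s = 0.00021653067 rad/s. 1 rpm = 0.10471976 rad/s, so 0.00021653067 rad/s = 0.00021653067 / 0.10471976 = 0.0020677156 rpm ≈ 0.002068 rpm (4 s.f.). Final answer: 0.002068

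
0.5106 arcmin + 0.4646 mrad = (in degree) 1 arcmin = 0.00029088821 rad, so 0.5106 arcmin = 0.5106 * 0.00029088821 = 0.00014852752 rad. 1 mrad = 0.001 rad, so 0.4646 mrad = 0.4646 * 0.001 = 0.0004646 rad. Sum: 0.00014852752 + 0.0004646 = 0.00061312752 rad. 1 degree = 0.017453293 rad, so 0.00061312752 rad = 0.00061312752 / 0.017453293 = 0.035129619 degree ≈ 0.03513 degree (4 s.f.). Final answer: 0.03513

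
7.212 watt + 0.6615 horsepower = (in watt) 500.5. Check: 7.212 watt = 7.212 W. 1 horsepower = 745.69987 W, so 0.6615 horsepower = 0.6615 * 745.69987 = 493.28047 W. Sum: 7.212 + 493.28047 = 500.49247 W. 500.49247 W = 500.49247 watt ≈ 500.5 watt (4 s.f.).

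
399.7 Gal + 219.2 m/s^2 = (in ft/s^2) 1 Gal = 0.01 m/s^2, so 399.7 Gal = 399.7 * 0.01 = 3.997 m/s^2. 219.2 m/s^2 is already in m/s^2. Sum: 3.997 + 219.2 = 223.197 m/s^2. 1 ft/s^2 = 0.3048 m/s^2, so 223.197 m/s^2 = 223.197 / 0.3048 = 732.27362 ft/s^2 ≈ 732.3 ft/s^2 (4 s.f.). Final answer: 732.3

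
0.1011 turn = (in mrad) 1 turn = 6.2831853 rad, so 0.1011 turn = 0.1011 * 6.2831853 = 0.63523003 rad. 1 mrad = 0.001 rad, so 0.63523003 rad = 0.63523003 / 0.001 = 635.23003 mrad ≈ 635.2 mrad (4 s.f.). Final answer: 635.2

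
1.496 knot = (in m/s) 1 knot = 0.51444444 m/s, so 1.496 knot = 1.496 * 0.51444444 = 0.76960889 m/s. Result: 0.76960889 m/s ≈ 0.7696 m/s (4 s.f.). Final answer: 0.7696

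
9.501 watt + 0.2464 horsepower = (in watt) 9.501 watt = 9.501 W. 1 horsepower = 745.69987 W, so 0.2464 horsepower = 0.2464 * 745.69987 = 183.74045 W. Sum: 9.501 + 183.74045 = 193.24145 W. 193.24145 W = 193.24145 watt ≈ 193.2 watt (4 s.f.). Final answer: 193.2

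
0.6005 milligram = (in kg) 6.005e-07. Check: 1 milligram = 1e-06 kg, so 0.6005 milligram = 0.6005 * 1e-06 = 6.005e-07 kg. Result: 6.005e-07 kg.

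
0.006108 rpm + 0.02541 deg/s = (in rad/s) 1 rpm = 0.10471976 rad/s, so 0.006108 rpm = 0.006108 * 0.10471976 = 0.00063962826 rad/s. 1 deg/s = 0.017453293 rad/s, so 0.02541 deg/s = 0.02541 * 0.017453293 = 0.00044348816 rad/s. Sum: 0.00063962826 + 0.00044348816 = 0.0010831164 rad/s. Result: 0.0010831164 rad/s ≈ 0.001083 rad/s (4 s.f.). Final answer: 0.001083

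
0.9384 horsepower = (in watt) 699.8. Check: 1 horsepower = 745.69987 W, so 0.9384 horsepower = 0.9384 * 745.69987 = 699.76476 W. 699.76476 W = 699.76476 watt ≈ 699.8 watt (4 s.f.).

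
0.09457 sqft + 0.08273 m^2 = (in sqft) 0.9851. Check: 1 sqft = 0.09290304 m^2, so 0.09457 sqft = 0.09457 * 0.09290304 = 0.0087858405 m^2. 0.08273 m^2 is already in m^2. Sum: 0.0087858405 + 0.08273 = 0.09151584 m^2. 1 sqft = 0.09290304 m^2, so 0.09151584 m^2 = 0.09151584 / 0.09290304 = 0.98506831 sqft ≈ 0.9851 sqft (4 s.f.).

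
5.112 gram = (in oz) 0.1803. Check: 1 gram = 0.001 kg, so 5.112 gram = 5.112 * 0.001 = 0.005112 kg. 1 oz = 0.028349523 kg, so 0.005112 kg = 0.005112 / 0.028349523 = 0.18032049 oz ≈ 0.1803 oz (4 s.f.).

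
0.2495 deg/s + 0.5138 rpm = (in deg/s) 1 deg/s = 0.017453293 rad/s, so 0.2495 deg/s = 0.2495 * 0.017453293 = 0.0043545965 rad/s. 1 rpm = 0.10471976 rad/s, so 0.5138 rpm = 0.5138 * 0.10471976 = 0.05380501 rad/s. Sum: 0.0043545965 + 0.05380501 = 0.058159607 rad/s. 1 deg/s = 0.017453293 rad/s, so 0.058159607 rad/s = 0.058159607 / 0.017453293 = 3.3323 deg/s ≈ 3.332 deg/s (4 s.f.). Final answer: 3.332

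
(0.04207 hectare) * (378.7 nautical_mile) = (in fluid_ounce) 9.977e+12. Check: 1 hectare = 10000 m^2, so 0.04207 hectare = 0.04207 * 10000 = 420.7 m^2. 1 nautical_mile = 1852 m, so 378.7 nautical_mile = 378.7 * 1852 = 701352.4 m. Combine: 420.7 m^2 * 701352.4 m = 2.9505895e+08 m^3. 1 fluid_ounce = 2.957353e-05 m^3, so 2.9505895e+08 m^3 = 2.9505895e+08 / 2.957353e-05 = 9.9771302e+12 fluid_ounce ≈ 9.977e+12 fluid_ounce (4 s.f.).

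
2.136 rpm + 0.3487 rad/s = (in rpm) 1 rpm = 0.10471976 rad/s, so 2.136 rpm = 2.136 * 0.10471976 = 0.2236814 rad/s. 0.3487 rad/s is already in rad/s. Sum: 0.2236814 + 0.3487 = 0.5723814 rad/s. 1 rpm = 0.10471976 rad/s, so 0.5723814 rad/s = 0.5723814 / 0.10471976 = 5.4658397 rpm ≈ 5.466 rpm (4 s.f.). Final answer: 5.466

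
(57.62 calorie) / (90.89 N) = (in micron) 2.652e+06. Check: 1 calorie = 4.184 J, so 57.62 calorie = 57.62 * 4.184 = 241.08208 J. 90.89 N is already in N. Combine: 241.08208 J / 90.89 N = 2.6524599 m. 1 micron = 1e-06 m, so 2.6524599 m = 2.6524599 / 1e-06 = 2652459.9 micron ≈ 2.652e+06 micron (4 s.f.).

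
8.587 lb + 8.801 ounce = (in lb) 9.137. Check: 1 lb = 0.45359237 kg, so 8.587 lb = 8.587 * 0.45359237 = 3.8949977 kg. 1 ounce = 0.028349523 kg, so 8.801 ounce = 8.801 * 0.028349523 = 0.24950415 kg. Sum: 3.8949977 + 0.24950415 = 4.1445018 kg. 1 lb = 0.45359237 kg, so 4.1445018 kg = 4.1445018 / 0.45359237 = 9.1370625 lb ≈ 9.137 lb (4 s.f.).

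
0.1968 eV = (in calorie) 7.536e-21. Check: 1 eV = 1.6021766e-19 J, so 0.1968 eV = 0.1968 * 1.6021766e-19 = 3.1530836e-20 J. 1 calorie = 4.184 J, so 3.1530836e-20 J = 3.1530836e-20 / 4.184 = 7.5360507e-21 calorie ≈ 7.536e-21 calorie (4 s.f.).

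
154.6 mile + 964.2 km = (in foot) 3.98e+06. Check: 1 mile = 1609.344 m, so 154.6 mile = 154.6 * 1609.344 = 248804.58 m. 1 km = 1000 m, so 964.2 km = 964.2 * 1000 = 964200 m. Sum: 248804.58 + 964200 = 1213004.6 m. 1 foot = 0.3048 m, so 1213004.6 m = 1213004.6 / 0.3048 = 3979673.8 foot ≈ 3.98e+06 foot (4 s.f.).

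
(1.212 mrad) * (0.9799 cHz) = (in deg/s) 1 mrad = 0.001 rad, so 1.212 mrad = 1.212 * 0.001 = 0.001212 rad. 1 cHz = 0.01 Hz, so 0.9799 cHz = 0.9799 * 0.01 = 0.009799 Hz. Combine: 0.001212 rad * 0.009799 Hz = 1.1876388e-05 rad/s. 1 deg/s = 0.017453293 rad/s, so 1.1876388e-05 rad/s = 1.1876388e-05 / 0.017453293 = 0.00068046691 deg/s ≈ 0.0006805 deg/s (4 s.f.). Final answer: 0.0006805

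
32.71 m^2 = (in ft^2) 352.1. Check: 1 ft^2 = 0.09290304 m^2, so 32.71 m^2 = 32.71 / 0.09290304 = 352.08751 ft^2 ≈ 352.1 ft^2 (4 s.f.).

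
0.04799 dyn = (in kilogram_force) 1 dyn = 1e-05 N, so 0.04799 dyn = 0.04799 * 1e-05 = 4.799e-07 N. 1 kilogram_force = 9.80665 N, so 4.799e-07 N = 4.799e-07 / 9.80665 = 4.8936181e-08 kilogram_force ≈ 4.894e-08 kilogram_force (4 s.f.). Final answer: 4.894e-08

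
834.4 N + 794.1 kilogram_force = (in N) 8622. Check: 834.4 N is already in N. 1 kilogram_force = 9.80665 N, so 794.1 kilogram_force = 794.1 * 9.80665 = 7787.4608 N. Sum: 834.4 + 7787.4608 = 8621.8608 N. Result: 8621.8608 N ≈ 8622 N (4 s.f.).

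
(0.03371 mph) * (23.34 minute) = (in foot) 69.24. Check: 1 mph = 0.44704 m/s, so 0.03371 mph = 0.03371 * 0.44704 = 0.015069718 m/s. 1 minute = 60 s, so 23.34 minute = 23.34 * 60 = 1400.4 s. Combine: 0.015069718 m/s * 1400.4 s = 21.103634 m. 1 foot = 0.3048 m, so 21.103634 m = 21.103634 / 0.3048 = 69.237643 foot ≈ 69.24 foot (4 s.f.).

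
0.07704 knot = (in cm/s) 3.963. Check: 1 knot = 0.51444444 m/s, so 0.07704 knot = 0.07704 * 0.51444444 = 0.0396328 m/s. 1 cm/s = 0.01 m/s, so 0.0396328 m/s = 0.0396328 / 0.01 = 3.96328 cm/s ≈ 3.963 cm/s (4 s.f.).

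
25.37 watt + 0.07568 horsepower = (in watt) 25.37 watt = 25.37 W. 1 horsepower = 745.69987 W, so 0.07568 horsepower = 0.07568 * 745.69987 = 56.434566 W. Sum: 25.37 + 56.434566 = 81.804566 W. 81.804566 W = 81.804566 watt ≈ 81.8 watt (4 s.f.). Final answer: 81.8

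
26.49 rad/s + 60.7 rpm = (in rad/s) 32.85. Check: 26.49 rad/s is already in rad/s. 1 rpm = 0.10471976 rad/s, so 60.7 rpm = 60.7 * 0.10471976 = 6.3564891 rad/s. Sum: 26.49 + 6.3564891 = 32.846489 rad/s. Result: 32.846489 rad/s ≈ 32.85 rad/s (4 s.f.).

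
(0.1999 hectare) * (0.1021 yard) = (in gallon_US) 1 hectare = 10000 m^2, so 0.1999 hectare = 0.1999 * 10000 = 1999 m^2. 1 yard = 0.9144 m, so 0.1021 yard = 0.1021 * 0.9144 = 0.09336024 m. Combine: 1999 m^2 * 0.09336024 m = 186.62712 m^3. 1 gallon_US = 0.0037854118 m^3, so 186.62712 m^3 = 186.62712 / 0.0037854118 = 49301.669 gallon_US ≈ 4.93e+04 gallon_US (4 s.f.). Final answer: 4.93e+04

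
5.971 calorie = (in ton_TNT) 1 calorie = 4.184 J, so 5.971 calorie = 5.971 * 4.184 = 24.982664 J. 1 ton_TNT = 4.184e+09 J, so 24.982664 J = 24.982664 / 4.184e+09 = 5.971e-09 ton_TNT. Final answer: 5.971e-09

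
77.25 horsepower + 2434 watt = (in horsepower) 1 horsepower = 745.69987 W, so 77.25 horsepower = 77.25 * 745.69987 = 57605.315 W. 2434 watt = 2434 W. Sum: 57605.315 + 2434 = 60039.315 W. 1 horsepower = 745.69987 W, so 60039.315 W = 60039.315 / 745.69987 = 80.514048 horsepower ≈ 80.51 horsepower (4 s.f.). Final answer: 80.51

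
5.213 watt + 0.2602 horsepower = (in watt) 5.213 watt = 5.213 W. 1 horsepower = 745.69987 W, so 0.2602 horsepower = 0.2602 * 745.69987 = 194.03111 W. Sum: 5.213 + 194.03111 = 199.24411 W. 199.24411 W = 199.24411 watt ≈ 199.2 watt (4 s.f.). Final answer: 199.2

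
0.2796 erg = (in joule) 1 erg = 1e-07 J, so 0.2796 erg = 0.2796 * 1e-07 = 2.796e-08 J. 2.796e-08 J = 2.796e-08 joule. Final answer: 2.796e-08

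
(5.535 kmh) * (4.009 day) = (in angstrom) 5.326e+15. Check: 1 kmh = 0.27777778 m/s, so 5.535 kmh = 5.535 * 0.27777778 = 1.5375 m/s. 1 day = 86400 s, so 4.009 day = 4.009 * 86400 = 346377.6 s. Combine: 1.5375 m/s * 346377.6 s = 532555.56 m. 1 angstrom = 1e-10 m, so 532555.56 m = 532555.56 / 1e-10 = 5.3255556e+15 angstrom ≈ 5.326e+15 angstrom (4 s.f.).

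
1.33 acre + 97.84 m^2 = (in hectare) 0.548. Check: 1 acre = 4046.8564 m^2, so 1.33 acre = 1.33 * 4046.8564 = 5382.319 m^2. 97.84 m^2 is already in m^2. Sum: 5382.319 + 97.84 = 5480.159 m^2. 1 hectare = 10000 m^2, so 5480.159 m^2 = 5480.159 / 10000 = 0.5480159 hectare ≈ 0.548 hectare (4 s.f.).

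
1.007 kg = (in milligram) 1.007e+06. Check: 1 milligram = 1e-06 kg, so 1.007 kg = 1.007 / 1e-06 = 1007000 milligram ≈ 1.007e+06 milligram (4 s.f.).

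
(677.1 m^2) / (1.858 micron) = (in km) 677.1 m^2 is already in m^2. 1 micron = 1e-06 m, so 1.858 micron = 1.858 * 1e-06 = 1.858e-06 m. Combine: 677.1 m^2 / 1.858e-06 m = 3.6442411e+08 m. 1 km = 1000 m, so 3.6442411e+08 m = 3.6442411e+08 / 1000 = 364424.11 km ≈ 3.644e+05 km (4 s.f.). Final answer: 3.644e+05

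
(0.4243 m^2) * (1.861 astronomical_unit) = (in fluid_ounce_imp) 4.157e+15. Check: 0.4243 m^2 is already in m^2. 1 astronomical_unit = 1.4959787e+11 m, so 1.861 astronomical_unit = 1.861 * 1.4959787e+11 = 2.7840164e+11 m. Combine: 0.4243 m^2 * 2.7840164e+11 m = 1.1812581e+11 m^3. 1 fluid_ounce_imp = 2.8413063e-05 m^3, so 1.1812581e+11 m^3 = 1.1812581e+11 / 2.8413063e-05 = 4.1574475e+15 fluid_ounce_imp ≈ 4.157e+15 fluid_ounce_imp (4 s.f.).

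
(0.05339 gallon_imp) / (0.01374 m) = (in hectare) 1.766e-06. Check: 1 gallon_imp = 0.00454609 m^3, so 0.05339 gallon_imp = 0.05339 * 0.00454609 = 0.00024271575 m^3. 0.01374 m is already in m. Combine: 0.00024271575 m^3 / 0.01374 m = 0.017664901 m^2. 1 hectare = 10000 m^2, so 0.017664901 m^2 = 0.017664901 / 10000 = 1.7664901e-06 hectare ≈ 1.766e-06 hectare (4 s.f.).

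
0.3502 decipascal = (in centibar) 3.502e-05. Check: 1 decipascal = 0.1 Pa, so 0.3502 decipascal = 0.3502 * 0.1 = 0.03502 Pa. 1 centibar = 1000 Pa, so 0.03502 Pa = 0.03502 / 1000 = 3.502e-05 centibar.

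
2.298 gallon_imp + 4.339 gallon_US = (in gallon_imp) 5.911. Check: 1 gallon_imp = 0.00454609 m^3, so 2.298 gallon_imp = 2.298 * 0.00454609 = 0.010446915 m^3. 1 gallon_US = 0.0037854118 m^3, so 4.339 gallon_US = 4.339 * 0.0037854118 = 0.016424902 m^3. Sum: 0.010446915 + 0.016424902 = 0.026871817 m^3. 1 gallon_imp = 0.00454609 m^3, so 0.026871817 m^3 = 0.026871817 / 0.00454609 = 5.9109733 gallon_imp ≈ 5.911 gallon_imp (4 s.f.).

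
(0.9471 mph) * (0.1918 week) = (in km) 1 mph = 0.44704 m/s, so 0.9471 mph = 0.9471 * 0.44704 = 0.42339158 m/s. 1 week = 604800 s, so 0.1918 week = 0.1918 * 604800 = 116000.64 s. Combine: 0.42339158 m/s * 116000.64 s = 49113.695 m. 1 km = 1000 m, so 49113.695 m = 49113.695 / 1000 = 49.113695 km ≈ 49.11 km (4 s.f.). Final answer: 49.11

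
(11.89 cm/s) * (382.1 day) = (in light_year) 4.149e-10. Check: 1 cm/s = 0.01 m/s, so 11.89 cm/s = 11.89 * 0.01 = 0.1189 m/s. 1 day = 86400 s, so 382.1 day = 382.1 * 86400 = 33013440 s. Combine: 0.1189 m/s * 33013440 s = 3925298 m. 1 light_year = 9.4607305e+15 m, so 3925298 m = 3925298 / 9.4607305e+15 = 4.1490433e-10 light_year ≈ 4.149e-10 light_year (4 s.f.).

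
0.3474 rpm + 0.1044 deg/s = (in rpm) 0.3648. Check: 1 rpm = 0.10471976 rad/s, so 0.3474 rpm = 0.3474 * 0.10471976 = 0.036379643 rad/s. 1 deg/s = 0.017453293 rad/s, so 0.1044 deg/s = 0.1044 * 0.017453293 = 0.0018221237 rad/s. Sum: 0.036379643 + 0.0018221237 = 0.038201767 rad/s. 1 rpm = 0.10471976 rad/s, so 0.038201767 rad/s = 0.038201767 / 0.10471976 = 0.3648 rpm.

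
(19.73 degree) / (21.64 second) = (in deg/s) 1 degree = 0.017453293 rad, so 19.73 degree = 19.73 * 0.017453293 = 0.34435346 rad. 21.64 second = 21.64 s. Combine: 0.34435346 rad / 21.64 s = 0.015912822 rad/s. 1 deg/s = 0.017453293 rad/s, so 0.015912822 rad/s = 0.015912822 / 0.017453293 = 0.91173752 deg/s ≈ 0.9117 deg/s (4 s.f.). Final answer: 0.9117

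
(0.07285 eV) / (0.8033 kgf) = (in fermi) 1 eV = 1.6021766e-19 J, so 0.07285 eV = 0.07285 * 1.6021766e-19 = 1.1671857e-20 J. 1 kgf = 9.80665 N, so 0.8033 kgf = 0.8033 * 9.80665 = 7.8776819 N. Combine: 1.1671857e-20 J / 7.8776819 N = 1.481636e-21 m. 1 fermi = 1e-15 m, so 1.481636e-21 m = 1.481636e-21 / 1e-15 = 1.481636e-06 fermi ≈ 1.482e-06 fermi (4 s.f.). Final answer: 1.482e-06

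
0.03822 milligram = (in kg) 3.822e-08. Check: 1 milligram = 1e-06 kg, so 0.03822 milligram = 0.03822 * 1e-06 = 3.822e-08 kg. Result: 3.822e-08 kg.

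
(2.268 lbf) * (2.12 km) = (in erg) 1 lbf = 4.4482216 N, so 2.268 lbf = 2.268 * 4.4482216 = 10.088567 N. 1 km = 1000 m, so 2.12 km = 2.12 * 1000 = 2120 m. Combine: 10.088567 N * 2120 m = 21387.761 J. 1 erg = 1e-07 J, so 21387.761 J = 21387.761 / 1e-07 = 2.1387761e+11 erg ≈ 2.139e+11 erg (4 s.f.). Final answer: 2.139e+11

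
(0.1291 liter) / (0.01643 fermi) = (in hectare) 1 liter = 0.001 m^3, so 0.1291 liter = 0.1291 * 0.001 = 0.0001291 m^3. 1 fermi = 1e-15 m, so 0.01643 fermi = 0.01643 * 1e-15 = 1.643e-17 m. Combine: 0.0001291 m^3 / 1.643e-17 m = 7.8575776e+12 m^2. 1 hectare = 10000 m^2, so 7.8575776e+12 m^2 = 7.8575776e+12 / 10000 = 7.8575776e+08 hectare ≈ 7.858e+08 hectare (4 s.f.). Final answer: 7.858e+08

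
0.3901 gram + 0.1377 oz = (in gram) 4.294. Check: 1 gram = 0.001 kg, so 0.3901 gram = 0.3901 * 0.001 = 0.0003901 kg. 1 oz = 0.028349523 kg, so 0.1377 oz = 0.1377 * 0.028349523 = 0.0039037293 kg. Sum: 0.0003901 + 0.0039037293 = 0.0042938293 kg. 1 gram = 0.001 kg, so 0.0042938293 kg = 0.0042938293 / 0.001 = 4.2938293 gram ≈ 4.294 gram (4 s.f.).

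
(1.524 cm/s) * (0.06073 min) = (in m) 1 cm/s = 0.01 m/s, so 1.524 cm/s = 1.524 * 0.01 = 0.01524 m/s. 1 min = 60 s, so 0.06073 min = 0.06073 * 60 = 3.6438 s. Combine: 0.01524 m/s * 3.6438 s = 0.055531512 m. Result: 0.055531512 m ≈ 0.05553 m (4 s.f.). Final answer: 0.05553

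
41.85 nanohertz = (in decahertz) 1 nanohertz = 1e-09 Hz, so 41.85 nanohertz = 41.85 * 1e-09 = 4.185e-08 Hz. 1 decahertz = 10 Hz, so 4.185e-08 Hz = 4.185e-08 / 10 = 4.185e-09 decahertz. Final answer: 4.185e-09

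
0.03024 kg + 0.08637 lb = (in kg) 0.06942. Check: 0.03024 kg is already in kg. 1 lb = 0.45359237 kg, so 0.08637 lb = 0.08637 * 0.45359237 = 0.039176773 kg. Sum: 0.03024 + 0.039176773 = 0.069416773 kg. Result: 0.069416773 kg ≈ 0.06942 kg (4 s.f.).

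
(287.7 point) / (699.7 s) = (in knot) 0.000282. Check: 1 point = 0.00035277778 m, so 287.7 point = 287.7 * 0.00035277778 = 0.10149417 m. 699.7 s is already in s. Combine: 0.10149417 m / 699.7 s = 0.00014505383 m/s. 1 knot = 0.51444444 m/s, so 0.00014505383 m/s = 0.00014505383 / 0.51444444 = 0.00028196209 knot ≈ 0.000282 knot (4 s.f.).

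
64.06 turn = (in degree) 1 turn = 6.2831853 rad, so 64.06 turn = 64.06 * 6.2831853 = 402.50085 rad. 1 degree = 0.017453293 rad, so 402.50085 rad = 402.50085 / 0.017453293 = 23061.6 degree ≈ 2.306e+04 degree (4 s.f.). Final answer: 2.306e+04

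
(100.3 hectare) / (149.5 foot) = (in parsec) 1 hectare = 10000 m^2, so 100.3 hectare = 100.3 * 10000 = 1003000 m^2. 1 foot = 0.3048 m, so 149.5 foot = 149.5 * 0.3048 = 45.5676 m. Combine: 1003000 m^2 / 45.5676 m = 22011.254 m. 1 parsec = 3.0856776e+16 m, so 22011.254 m = 22011.254 / 3.0856776e+16 = 7.1333615e-13 parsec ≈ 7.133e-13 parsec (4 s.f.). Final answer: 7.133e-13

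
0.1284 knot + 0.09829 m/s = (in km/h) 1 knot = 0.51444444 m/s, so 0.1284 knot = 0.1284 * 0.51444444 = 0.066054667 m/s. 0.09829 m/s is already in m/s. Sum: 0.066054667 + 0.09829 = 0.16434467 m/s. 1 km/h = 0.27777778 m/s, so 0.16434467 m/s = 0.16434467 / 0.27777778 = 0.5916408 km/h ≈ 0.5916 km/h (4 s.f.). Final answer: 0.5916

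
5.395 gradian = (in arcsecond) 1.748e+04. Check: 1 gradian = 0.015707963 rad, so 5.395 gradian = 5.395 * 0.015707963 = 0.084744462 rad. 1 arcsecond = 4.8481368e-06 rad, so 0.084744462 rad = 0.084744462 / 4.8481368e-06 = 17479.8 arcsecond ≈ 1.748e+04 arcsecond (4 s.f.).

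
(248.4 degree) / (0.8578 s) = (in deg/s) 289.6. Check: 1 degree = 0.017453293 rad, so 248.4 degree = 248.4 * 0.017453293 = 4.3353979 rad. 0.8578 s is already in s. Combine: 4.3353979 rad / 0.8578 s = 5.0540894 rad/s. 1 deg/s = 0.017453293 rad/s, so 5.0540894 rad/s = 5.0540894 / 0.017453293 = 289.57799 deg/s ≈ 289.6 deg/s (4 s.f.).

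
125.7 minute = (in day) 0.08729. Check: 1 minute = 60 s, so 125.7 minute = 125.7 * 60 = 7542 s. 1 day = 86400 s, so 7542 s = 7542 / 86400 = 0.087291667 day ≈ 0.08729 day (4 s.f.).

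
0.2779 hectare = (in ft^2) 2.991e+04. Check: 1 hectare = 10000 m^2, so 0.2779 hectare = 0.2779 * 10000 = 2779 m^2. 1 ft^2 = 0.09290304 m^2, so 2779 m^2 = 2779 / 0.09290304 = 29912.907 ft^2 ≈ 2.991e+04 ft^2 (4 s.f.).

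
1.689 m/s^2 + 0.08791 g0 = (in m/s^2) 2.551. Check: 1.689 m/s^2 is already in m/s^2. 1 g0 = 9.80665 m/s^2, so 0.08791 g0 = 0.08791 * 9.80665 = 0.8621026 m/s^2. Sum: 1.689 + 0.8621026 = 2.5511026 m/s^2. Result: 2.5511026 m/s^2 ≈ 2.551 m/s^2 (4 s.f.).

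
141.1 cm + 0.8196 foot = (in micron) 1.661e+06. Check: 1 cm = 0.01 m, so 141.1 cm = 141.1 * 0.01 = 1.411 m. 1 foot = 0.3048 m, so 0.8196 foot = 0.8196 * 0.3048 = 0.24981408 m. Sum: 1.411 + 0.24981408 = 1.6608141 m. 1 micron = 1e-06 m, so 1.6608141 m = 1.6608141 / 1e-06 = 1660814.1 micron ≈ 1.661e+06 micron (4 s.f.).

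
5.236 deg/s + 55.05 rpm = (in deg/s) 335.5. Check: 1 deg/s = 0.017453293 rad/s, so 5.236 deg/s = 5.236 * 0.017453293 = 0.09138544 rad/s. 1 rpm = 0.10471976 rad/s, so 55.05 rpm = 55.05 * 0.10471976 = 5.7648225 rad/s. Sum: 0.09138544 + 5.7648225 = 5.856208 rad/s. 1 deg/s = 0.017453293 rad/s, so 5.856208 rad/s = 5.856208 / 0.017453293 = 335.536 deg/s ≈ 335.5 deg/s (4 s.f.).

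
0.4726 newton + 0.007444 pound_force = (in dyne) 5.057e+04. Check: 0.4726 newton = 0.4726 N. 1 pound_force = 4.4482216 N, so 0.007444 pound_force = 0.007444 * 4.4482216 = 0.033112562 N. Sum: 0.4726 + 0.033112562 = 0.50571256 N. 1 dyne = 1e-05 N, so 0.50571256 N = 0.50571256 / 1e-05 = 50571.256 dyne ≈ 5.057e+04 dyne (4 s.f.).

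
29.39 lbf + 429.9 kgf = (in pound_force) 1 lbf = 4.4482216 N, so 29.39 lbf = 29.39 * 4.4482216 = 130.73323 N. 1 kgf = 9.80665 N, so 429.9 kgf = 429.9 * 9.80665 = 4215.8788 N. Sum: 130.73323 + 4215.8788 = 4346.6121 N. 1 pound_force = 4.4482216 N, so 4346.6121 N = 4346.6121 / 4.4482216 = 977.15727 pound_force ≈ 977.2 pound_force (4 s.f.). Final answer: 977.2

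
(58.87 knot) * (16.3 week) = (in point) 8.463e+11. Check: 1 knot = 0.51444444 m/s, so 58.87 knot = 58.87 * 0.51444444 = 30.285344 m/s. 1 week = 604800 s, so 16.3 week = 16.3 * 604800 = 9858240 s. Combine: 30.285344 m/s * 9858240 s = 2.9856019e+08 m. 1 point = 0.00035277778 m, so 2.9856019e+08 m = 2.9856019e+08 / 0.00035277778 = 8.4631236e+11 point ≈ 8.463e+11 point (4 s.f.).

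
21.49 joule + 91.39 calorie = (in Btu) 0.3828. Check: 21.49 joule = 21.49 J. 1 calorie = 4.184 J, so 91.39 calorie = 91.39 * 4.184 = 382.37576 J. Sum: 21.49 + 382.37576 = 403.86576 J. 1 Btu = 1055.0559 J, so 403.86576 J = 403.86576 / 1055.0559 = 0.38279088 Btu ≈ 0.3828 Btu (4 s.f.).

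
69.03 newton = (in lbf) 69.03 newton = 69.03 N. 1 lbf = 4.4482216 N, so 69.03 N = 69.03 / 4.4482216 = 15.518561 lbf ≈ 15.52 lbf (4 s.f.). Final answer: 15.52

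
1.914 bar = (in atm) 1 bar = 100000 Pa, so 1.914 bar = 1.914 * 100000 = 191400 Pa. 1 atm = 101325 Pa, so 191400 Pa = 191400 / 101325 = 1.8889711 atm ≈ 1.889 atm (4 s.f.). Final answer: 1.889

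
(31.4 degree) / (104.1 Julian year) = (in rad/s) 1.668e-10. Check: 1 degree = 0.017453293 rad, so 31.4 degree = 31.4 * 0.017453293 = 0.54803339 rad. 1 Julian year = 31557600 s, so 104.1 Julian year = 104.1 * 31557600 = 3.2851462e+09 s. Combine: 0.54803339 rad / 3.2851462e+09 s = 1.6682161e-10 rad/s. Result: 1.6682161e-10 rad/s ≈ 1.668e-10 rad/s (4 s.f.).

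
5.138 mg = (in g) 1 mg = 1e-06 kg, so 5.138 mg = 5.138 * 1e-06 = 5.138e-06 kg. 1 g = 0.001 kg, so 5.138e-06 kg = 5.138e-06 / 0.001 = 0.005138 g. Final answer: 0.005138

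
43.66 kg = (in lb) 96.25. Check: 1 lb = 0.45359237 kg, so 43.66 kg = 43.66 / 0.45359237 = 96.253824 lb ≈ 96.25 lb (4 s.f.).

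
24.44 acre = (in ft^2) 1.065e+06. Check: 1 acre = 4046.8564 m^2, so 24.44 acre = 24.44 * 4046.8564 = 98905.171 m^2. 1 ft^2 = 0.09290304 m^2, so 98905.171 m^2 = 98905.171 / 0.09290304 = 1064606.4 ft^2 ≈ 1.065e+06 ft^2 (4 s.f.).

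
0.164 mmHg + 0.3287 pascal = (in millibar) 0.2219. Check: 1 mmHg = 133.32237 Pa, so 0.164 mmHg = 0.164 * 133.32237 = 21.864868 Pa. 0.3287 pascal = 0.3287 Pa. Sum: 21.864868 + 0.3287 = 22.193568 Pa. 1 millibar = 100 Pa, so 22.193568 Pa = 22.193568 / 100 = 0.22193568 millibar ≈ 0.2219 millibar (4 s.f.).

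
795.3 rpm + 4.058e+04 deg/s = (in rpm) 1 rpm = 0.10471976 rad/s, so 795.3 rpm = 795.3 * 0.10471976 = 83.283621 rad/s. 1 deg/s = 0.017453293 rad/s, so 4.058e+04 deg/s = 4.058e+04 * 0.017453293 = 708.25461 rad/s. Sum: 83.283621 + 708.25461 = 791.53823 rad/s. 1 rpm = 0.10471976 rad/s, so 791.53823 rad/s = 791.53823 / 0.10471976 = 7558.6333 rpm ≈ 7559 rpm (4 s.f.). Final answer: 7559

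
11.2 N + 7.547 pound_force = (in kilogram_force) 4.565. Check: 11.2 N is already in N. 1 pound_force = 4.4482216 N, so 7.547 pound_force = 7.547 * 4.4482216 = 33.570729 N. Sum: 11.2 + 33.570729 = 44.770729 N. 1 kilogram_force = 9.80665 N, so 44.770729 N = 44.770729 / 9.80665 = 4.5653438 kilogram_force ≈ 4.565 kilogram_force (4 s.f.).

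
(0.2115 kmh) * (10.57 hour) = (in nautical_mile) 1.207. Check: 1 kmh = 0.27777778 m/s, so 0.2115 kmh = 0.2115 * 0.27777778 = 0.05875 m/s. 1 hour = 3600 s, so 10.57 hour = 10.57 * 3600 = 38052 s. Combine: 0.05875 m/s * 38052 s = 2235.555 m. 1 nautical_mile = 1852 m, so 2235.555 m = 2235.555 / 1852 = 1.2071031 nautical_mile ≈ 1.207 nautical_mile (4 s.f.).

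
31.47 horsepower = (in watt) 1 horsepower = 745.69987 W, so 31.47 horsepower = 31.47 * 745.69987 = 23467.175 W. 23467.175 W = 23467.175 watt ≈ 2.347e+04 watt (4 s.f.). Final answer: 2.347e+04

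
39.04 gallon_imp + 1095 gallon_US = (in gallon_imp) 1 gallon_imp = 0.00454609 m^3, so 39.04 gallon_imp = 39.04 * 0.00454609 = 0.17747935 m^3. 1 gallon_US = 0.0037854118 m^3, so 1095 gallon_US = 1095 * 0.0037854118 = 4.1450259 m^3. Sum: 0.17747935 + 4.1450259 = 4.3225053 m^3. 1 gallon_imp = 0.00454609 m^3, so 4.3225053 m^3 = 4.3225053 / 0.00454609 = 950.81823 gallon_imp ≈ 950.8 gallon_imp (4 s.f.). Final answer: 950.8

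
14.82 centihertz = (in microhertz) 1 centihertz = 0.01 Hz, so 14.82 centihertz = 14.82 * 0.01 = 0.1482 Hz. 1 microhertz = 1e-06 Hz, so 0.1482 Hz = 0.1482 / 1e-06 = 148200 microhertz ≈ 1.482e+05 microhertz (4 s.f.). Final answer: 1.482e+05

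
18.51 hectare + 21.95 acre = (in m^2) 1 hectare = 10000 m^2, so 18.51 hectare = 18.51 * 10000 = 185100 m^2. 1 acre = 4046.8564 m^2, so 21.95 acre = 21.95 * 4046.8564 = 88828.498 m^2. Sum: 185100 + 88828.498 = 273928.5 m^2. Result: 273928.5 m^2 ≈ 2.739e+05 m^2 (4 s.f.). Final answer: 2.739e+05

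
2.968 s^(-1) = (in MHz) 2.968 s^(-1) = 2.968 Hz. 1 MHz = 1000000 Hz, so 2.968 Hz = 2.968 / 1000000 = 2.968e-06 MHz. Final answer: 2.968e-06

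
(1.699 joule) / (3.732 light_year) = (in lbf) 1.082e-17. Check: 1.699 joule = 1.699 J. 1 light_year = 9.4607305e+15 m, so 3.732 light_year = 3.732 * 9.4607305e+15 = 3.5307446e+16 m. Combine: 1.699 J / 3.5307446e+16 m = 4.8120161e-17 N. 1 lbf = 4.4482216 N, so 4.8120161e-17 N = 4.8120161e-17 / 4.4482216 = 1.0817843e-17 lbf ≈ 1.082e-17 lbf (4 s.f.).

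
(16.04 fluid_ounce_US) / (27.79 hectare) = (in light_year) 1.804e-25. Check: 1 fluid_ounce_US = 2.957353e-05 m^3, so 16.04 fluid_ounce_US = 16.04 * 2.957353e-05 = 0.00047435941 m^3. 1 hectare = 10000 m^2, so 27.79 hectare = 27.79 * 10000 = 277900 m^2. Combine: 0.00047435941 m^3 / 277900 m^2 = 1.7069428e-09 m. 1 light_year = 9.4607305e+15 m, so 1.7069428e-09 m = 1.7069428e-09 / 9.4607305e+15 = 1.80424e-25 light_year ≈ 1.804e-25 light_year (4 s.f.).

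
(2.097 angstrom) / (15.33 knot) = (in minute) 4.432e-13. Check: 1 angstrom = 1e-10 m, so 2.097 angstrom = 2.097 * 1e-10 = 2.097e-10 m. 1 knot = 0.51444444 m/s, so 15.33 knot = 15.33 * 0.51444444 = 7.8864333 m/s. Combine: 2.097e-10 m / 7.8864333 m/s = 2.6589967e-11 s. 1 minute = 60 s, so 2.6589967e-11 s = 2.6589967e-11 / 60 = 4.4316611e-13 minute ≈ 4.432e-13 minute (4 s.f.).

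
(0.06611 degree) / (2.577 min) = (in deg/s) 1 degree = 0.017453293 rad, so 0.06611 degree = 0.06611 * 0.017453293 = 0.0011538372 rad. 1 min = 60 s, so 2.577 min = 2.577 * 60 = 154.62 s. Combine: 0.0011538372 rad / 154.62 s = 7.4624057e-06 rad/s. 1 deg/s = 0.017453293 rad/s, so 7.4624057e-06 rad/s = 7.4624057e-06 / 0.017453293 = 0.00042756435 deg/s ≈ 0.0004276 deg/s (4 s.f.). Final answer: 0.0004276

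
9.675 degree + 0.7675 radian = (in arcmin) 1 degree = 0.017453293 rad, so 9.675 degree = 9.675 * 0.017453293 = 0.16886061 rad. 0.7675 radian = 0.7675 rad. Sum: 0.16886061 + 0.7675 = 0.93636061 rad. 1 arcmin = 0.00029088821 rad, so 0.93636061 rad = 0.93636061 / 0.00029088821 = 3218.9706 arcmin ≈ 3219 arcmin (4 s.f.). Final answer: 3219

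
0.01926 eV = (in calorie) 1 eV = 1.6021766e-19 J, so 0.01926 eV = 0.01926 * 1.6021766e-19 = 3.0857922e-21 J. 1 calorie = 4.184 J, so 3.0857922e-21 J = 3.0857922e-21 / 4.184 = 7.3752204e-22 calorie ≈ 7.375e-22 calorie (4 s.f.). Final answer: 7.375e-22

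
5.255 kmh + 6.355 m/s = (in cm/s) 1 kmh = 0.27777778 m/s, so 5.255 kmh = 5.255 * 0.27777778 = 1.4597222 m/s. 6.355 m/s is already in m/s. Sum: 1.4597222 + 6.355 = 7.8147222 m/s. 1 cm/s = 0.01 m/s, so 7.8147222 m/s = 7.8147222 / 0.01 = 781.47222 cm/s ≈ 781.5 cm/s (4 s.f.). Final answer: 781.5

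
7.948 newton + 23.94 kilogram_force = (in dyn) 2.427e+07. Check: 7.948 newton = 7.948 N. 1 kilogram_force = 9.80665 N, so 23.94 kilogram_force = 23.94 * 9.80665 = 234.7712 N. Sum: 7.948 + 234.7712 = 242.7192 N. 1 dyn = 1e-05 N, so 242.7192 N = 242.7192 / 1e-05 = 24271920 dyn ≈ 2.427e+07 dyn (4 s.f.).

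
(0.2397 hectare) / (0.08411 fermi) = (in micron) 1 hectare = 10000 m^2, so 0.2397 hectare = 0.2397 * 10000 = 2397 m^2. 1 fermi = 1e-15 m, so 0.08411 fermi = 0.08411 * 1e-15 = 8.411e-17 m. Combine: 2397 m^2 / 8.411e-17 m = 2.8498395e+19 m. 1 micron = 1e-06 m, so 2.8498395e+19 m = 2.8498395e+19 / 1e-06 = 2.8498395e+25 micron ≈ 2.85e+25 micron (4 s.f.). Final answer: 2.85e+25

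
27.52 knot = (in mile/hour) 1 knot = 0.51444444 m/s, so 27.52 knot = 27.52 * 0.51444444 = 14.157511 m/s. 1 mile/hour = 0.44704 m/s, so 14.157511 m/s = 14.157511 / 0.44704 = 31.66945 mile/hour ≈ 31.67 mile/hour (4 s.f.). Final answer: 31.67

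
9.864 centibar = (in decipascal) 9.864e+04. Check: 1 centibar = 1000 Pa, so 9.864 centibar = 9.864 * 1000 = 9864 Pa. 1 decipascal = 0.1 Pa, so 9864 Pa = 9864 / 0.1 = 98640 decipascal ≈ 9.864e+04 decipascal (4 s.f.).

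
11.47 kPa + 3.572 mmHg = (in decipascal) 1 kPa = 1000 Pa, so 11.47 kPa = 11.47 * 1000 = 11470 Pa. 1 mmHg = 133.32237 Pa, so 3.572 mmHg = 3.572 * 133.32237 = 476.2275 Pa. Sum: 11470 + 476.2275 = 11946.228 Pa. 1 decipascal = 0.1 Pa, so 11946.228 Pa = 11946.228 / 0.1 = 119462.28 decipascal ≈ 1.195e+05 decipascal (4 s.f.). Final answer: 1.195e+05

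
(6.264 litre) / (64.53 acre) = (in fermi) 1 litre = 0.001 m^3, so 6.264 litre = 6.264 * 0.001 = 0.006264 m^3. 1 acre = 4046.8564 m^2, so 64.53 acre = 64.53 * 4046.8564 = 261143.64 m^2. Combine: 0.006264 m^3 / 261143.64 m^2 = 2.3986799e-08 m. 1 fermi = 1e-15 m, so 2.3986799e-08 m = 2.3986799e-08 / 1e-15 = 23986799 fermi ≈ 2.399e+07 fermi (4 s.f.). Final answer: 2.399e+07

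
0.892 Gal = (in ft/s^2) 1 Gal = 0.01 m/s^2, so 0.892 Gal = 0.892 * 0.01 = 0.00892 m/s^2. 1 ft/s^2 = 0.3048 m/s^2, so 0.00892 m/s^2 = 0.00892 / 0.3048 = 0.029265092 ft/s^2 ≈ 0.02927 ft/s^2 (4 s.f.). Final answer: 0.02927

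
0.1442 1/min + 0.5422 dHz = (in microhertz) 1 1/min = 0.016666667 Hz, so 0.1442 1/min = 0.1442 * 0.016666667 = 0.0024033333 Hz. 1 dHz = 0.1 Hz, so 0.5422 dHz = 0.5422 * 0.1 = 0.05422 Hz. Sum: 0.0024033333 + 0.05422 = 0.056623333 Hz. 1 microhertz = 1e-06 Hz, so 0.056623333 Hz = 0.056623333 / 1e-06 = 56623.333 microhertz ≈ 5.662e+04 microhertz (4 s.f.). Final answer: 5.662e+04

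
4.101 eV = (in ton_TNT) 1.57e-28. Check: 1 eV = 1.6021766e-19 J, so 4.101 eV = 4.101 * 1.6021766e-19 = 6.5705264e-19 J. 1 ton_TNT = 4.184e+09 J, so 6.5705264e-19 J = 6.5705264e-19 / 4.184e+09 = 1.5703935e-28 ton_TNT ≈ 1.57e-28 ton_TNT (4 s.f.).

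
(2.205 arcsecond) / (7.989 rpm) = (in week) 1 arcsecond = 4.8481368e-06 rad, so 2.205 arcsecond = 2.205 * 4.8481368e-06 = 1.0690142e-05 rad. 1 rpm = 0.10471976 rad/s, so 7.989 rpm = 7.989 * 0.10471976 = 0.83660612 rad/s. Combine: 1.0690142e-05 rad / 0.83660612 rad/s = 1.2777986e-05 s. 1 week = 604800 s, so 1.2777986e-05 s = 1.2777986e-05 / 604800 = 2.1127623e-11 week ≈ 2.113e-11 week (4 s.f.). Final answer: 2.113e-11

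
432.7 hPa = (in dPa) 4.327e+05. Check: 1 hPa = 100 Pa, so 432.7 hPa = 432.7 * 100 = 43270 Pa. 1 dPa = 0.1 Pa, so 43270 Pa = 43270 / 0.1 = 432700 dPa ≈ 4.327e+05 dPa (4 s.f.).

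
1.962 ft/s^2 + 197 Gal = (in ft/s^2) 8.425. Check: 1 ft/s^2 = 0.3048 m/s^2, so 1.962 ft/s^2 = 1.962 * 0.3048 = 0.5980176 m/s^2. 1 Gal = 0.01 m/s^2, so 197 Gal = 197 * 0.01 = 1.97 m/s^2. Sum: 0.5980176 + 1.97 = 2.5680176 m/s^2. 1 ft/s^2 = 0.3048 m/s^2, so 2.5680176 m/s^2 = 2.5680176 / 0.3048 = 8.4252546 ft/s^2 ≈ 8.425 ft/s^2 (4 s.f.).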